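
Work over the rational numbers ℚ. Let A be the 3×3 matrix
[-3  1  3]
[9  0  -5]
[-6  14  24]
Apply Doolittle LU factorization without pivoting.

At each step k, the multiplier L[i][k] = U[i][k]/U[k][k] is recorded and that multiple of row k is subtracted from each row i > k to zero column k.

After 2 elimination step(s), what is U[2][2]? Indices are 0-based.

U[2][2] = 2

k=0: U[0][0]=-3
  eliminate (1,0): mult=-3, new row 1: (0, 3, 4); set L[1][0]=-3
  eliminate (2,0): mult=2, new row 2: (0, 12, 18); set L[2][0]=2
k=1: U[1][1]=3
  eliminate (2,1): mult=4, new row 2: (0, 0, 2); set L[2][1]=4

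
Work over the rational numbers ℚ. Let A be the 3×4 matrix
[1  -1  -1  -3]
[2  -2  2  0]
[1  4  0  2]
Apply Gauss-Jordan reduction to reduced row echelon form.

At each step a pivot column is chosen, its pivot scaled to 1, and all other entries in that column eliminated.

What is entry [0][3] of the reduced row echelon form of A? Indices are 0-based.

M[0][3] = -4/5

step 1: normalize row 0 (÷1) = (1, -1, -1, -3)
  row 1: subtract 2×row0 = (0, 0, 4, 6)
  row 2: subtract 1×row0 = (0, 5, 1, 5)
step 2: exchange rows 1,2
step 2: normalize row 1 (÷5) = (0, 1, 1/5, 1)
  row 0: subtract -1×row1 = (1, 0, -4/5, -2)
step 3: normalize row 2 (÷4) = (0, 0, 1, 3/2)
  row 0: subtract -4/5×row2 = (1, 0, 0, -4/5)
  row 1: subtract 1/5×row2 = (0, 1, 0, 7/10)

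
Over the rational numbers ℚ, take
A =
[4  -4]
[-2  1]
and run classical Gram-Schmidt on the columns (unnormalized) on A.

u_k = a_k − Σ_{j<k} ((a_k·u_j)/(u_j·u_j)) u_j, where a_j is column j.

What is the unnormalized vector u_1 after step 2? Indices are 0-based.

Step 1: u_0 = a_0 = (4, -2).
Step 2: u_1 = a_1 − (-9/10)·u_0 = (-2/5, -4/5).

u_1 = (-2/5, -4/5)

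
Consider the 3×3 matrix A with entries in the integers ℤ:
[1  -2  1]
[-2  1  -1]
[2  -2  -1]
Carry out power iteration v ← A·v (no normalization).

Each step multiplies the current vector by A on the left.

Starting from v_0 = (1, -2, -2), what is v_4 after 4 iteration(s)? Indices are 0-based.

v_0 = (1, -2, -2).
v_1 = A·v_0 = (3, -2, 8).
v_2 = A·v_1 = (15, -16, 2).
v_3 = A·v_2 = (49, -48, 60).
v_4 = A·v_3 = (205, -206, 134).

v_4 = (205, -206, 134)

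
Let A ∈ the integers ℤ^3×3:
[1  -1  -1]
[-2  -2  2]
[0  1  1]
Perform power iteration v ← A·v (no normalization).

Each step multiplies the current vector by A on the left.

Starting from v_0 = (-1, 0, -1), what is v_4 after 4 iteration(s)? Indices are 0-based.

v_4 = (7, -14, -3)

v_0 = (-1, 0, -1).
v_1 = A·v_0 = (0, 0, -1).
v_2 = A·v_1 = (1, -2, -1).
v_3 = A·v_2 = (4, 0, -3).
v_4 = A·v_3 = (7, -14, -3).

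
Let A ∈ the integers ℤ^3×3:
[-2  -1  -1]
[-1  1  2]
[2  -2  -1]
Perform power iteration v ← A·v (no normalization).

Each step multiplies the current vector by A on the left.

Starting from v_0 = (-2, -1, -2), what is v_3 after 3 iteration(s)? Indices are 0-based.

v_3 = (12, 41, -22)

v_0 = (-2, -1, -2).
v_1 = A·v_0 = (7, -3, 0).
v_2 = A·v_1 = (-11, -10, 20).
v_3 = A·v_2 = (12, 41, -22).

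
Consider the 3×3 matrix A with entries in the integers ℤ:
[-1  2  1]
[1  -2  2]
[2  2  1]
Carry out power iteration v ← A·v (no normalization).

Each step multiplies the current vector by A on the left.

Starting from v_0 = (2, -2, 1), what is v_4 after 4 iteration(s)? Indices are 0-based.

v_0 = (2, -2, 1).
v_1 = A·v_0 = (-5, 8, 1).
v_2 = A·v_1 = (22, -19, 7).
v_3 = A·v_2 = (-53, 74, 13).
v_4 = A·v_3 = (214, -175, 55).

v_4 = (214, -175, 55)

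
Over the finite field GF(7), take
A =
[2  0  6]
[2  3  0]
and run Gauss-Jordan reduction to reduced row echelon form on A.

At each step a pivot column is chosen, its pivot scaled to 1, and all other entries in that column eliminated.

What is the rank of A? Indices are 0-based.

rank = 2

[1] R0 /= 2  ⇒  (1, 0, 3)
     R1 -= 2·R0  ⇒  (0, 3, 1)
[2] R1 /= 3  ⇒  (0, 1, 5)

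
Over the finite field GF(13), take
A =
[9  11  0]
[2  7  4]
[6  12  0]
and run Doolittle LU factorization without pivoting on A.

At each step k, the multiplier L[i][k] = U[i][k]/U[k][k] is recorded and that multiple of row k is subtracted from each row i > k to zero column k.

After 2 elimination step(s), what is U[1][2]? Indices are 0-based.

U[1][2] = 4

[col 0] pivot 9
  R1 -= 6*R0 → (0, 6, 4)  (L[1][0] := 6)
  R2 -= 5*R0 → (0, 9, 0)  (L[2][0] := 5)
[col 1] pivot 6
  R2 -= 8*R1 → (0, 0, 7)  (L[2][1] := 8)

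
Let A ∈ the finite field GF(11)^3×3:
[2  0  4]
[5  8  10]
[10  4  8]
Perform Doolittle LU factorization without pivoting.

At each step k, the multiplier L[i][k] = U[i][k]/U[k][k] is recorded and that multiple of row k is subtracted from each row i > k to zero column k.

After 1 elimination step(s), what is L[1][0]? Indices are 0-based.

k=0: U[0][0]=2
  eliminate (1,0): mult=8, new row 1: (0, 8, 0); set L[1][0]=8
  eliminate (2,0): mult=5, new row 2: (0, 4, 10); set L[2][0]=5

L[1][0] = 8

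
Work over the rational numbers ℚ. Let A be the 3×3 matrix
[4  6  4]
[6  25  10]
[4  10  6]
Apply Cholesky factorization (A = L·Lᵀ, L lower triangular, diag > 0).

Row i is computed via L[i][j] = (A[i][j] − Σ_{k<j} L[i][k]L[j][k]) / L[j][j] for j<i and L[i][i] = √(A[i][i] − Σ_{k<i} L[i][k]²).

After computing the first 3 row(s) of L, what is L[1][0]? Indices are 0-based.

L[1][0] = 3

Step 1: L[0][0] = √(4) = 2.
  L[1][0] = (6) / L[0][0] = 3.
Step 2: L[1][1] = √(16) = 4.
  L[2][0] = (4) / L[0][0] = 2.
  L[2][1] = (4) / L[1][1] = 1.
Step 3: L[2][2] = √(1) = 1.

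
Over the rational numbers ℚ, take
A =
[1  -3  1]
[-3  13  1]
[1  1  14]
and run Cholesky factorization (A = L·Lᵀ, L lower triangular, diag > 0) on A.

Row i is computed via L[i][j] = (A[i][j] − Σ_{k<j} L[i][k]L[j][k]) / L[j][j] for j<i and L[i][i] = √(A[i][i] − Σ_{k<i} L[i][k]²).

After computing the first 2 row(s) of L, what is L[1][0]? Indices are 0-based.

L[1][0] = -3

Step 1: L[0][0] = √(1) = 1.
  L[1][0] = (-3) / L[0][0] = -3.
Step 2: L[1][1] = √(4) = 2.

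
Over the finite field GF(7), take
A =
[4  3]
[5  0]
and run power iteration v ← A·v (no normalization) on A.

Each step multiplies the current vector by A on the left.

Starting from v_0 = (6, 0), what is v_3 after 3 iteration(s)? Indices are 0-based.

v_0 = (6, 0).
v_1 = A·v_0 = (3, 2).
v_2 = A·v_1 = (4, 1).
v_3 = A·v_2 = (5, 6).

v_3 = (5, 6)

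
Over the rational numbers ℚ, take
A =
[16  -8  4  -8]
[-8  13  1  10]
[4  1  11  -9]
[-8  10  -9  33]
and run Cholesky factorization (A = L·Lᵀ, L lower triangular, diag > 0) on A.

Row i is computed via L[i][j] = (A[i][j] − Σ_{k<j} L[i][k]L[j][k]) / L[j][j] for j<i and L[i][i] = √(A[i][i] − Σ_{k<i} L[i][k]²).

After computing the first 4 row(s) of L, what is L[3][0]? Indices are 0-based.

L[3][0] = -2

Step 1: L[0][0] = √(16) = 4.
  L[1][0] = (-8) / L[0][0] = -2.
Step 2: L[1][1] = √(9) = 3.
  L[2][0] = (4) / L[0][0] = 1.
  L[2][1] = (3) / L[1][1] = 1.
Step 3: L[2][2] = √(9) = 3.
  L[3][0] = (-8) / L[0][0] = -2.
  L[3][1] = (6) / L[1][1] = 2.
  L[3][2] = (-9) / L[2][2] = -3.
Step 4: L[3][3] = √(16) = 4.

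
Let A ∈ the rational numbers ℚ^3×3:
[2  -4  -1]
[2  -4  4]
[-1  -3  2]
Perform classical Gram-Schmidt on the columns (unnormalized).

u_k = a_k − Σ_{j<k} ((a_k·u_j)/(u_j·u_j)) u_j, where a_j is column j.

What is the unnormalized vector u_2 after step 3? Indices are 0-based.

u_2 = (-5/2, 5/2, 0)

Step 1: u_0 = a_0 = (2, 2, -1).
Step 2: u_1 = a_1 − (-13/9)·u_0 = (-10/9, -10/9, -40/9).
Step 3: u_2 = a_2 − (4/9)·u_0 − (-11/20)·u_1 = (-5/2, 5/2, 0).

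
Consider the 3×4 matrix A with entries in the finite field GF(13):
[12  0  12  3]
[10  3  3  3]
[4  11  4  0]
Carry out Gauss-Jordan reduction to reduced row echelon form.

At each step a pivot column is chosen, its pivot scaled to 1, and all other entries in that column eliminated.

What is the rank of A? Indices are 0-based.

pivot(0,0)=12: scale R0 → (1, 0, 1, 10)
  clear (1,0): R1 −= (10)R0 → (0, 3, 6, 7)
  clear (2,0): R2 −= (4)R0 → (0, 11, 0, 12)
pivot(1,1)=3: scale R1 → (0, 1, 2, 11)
  clear (2,1): R2 −= (11)R1 → (0, 0, 4, 8)
pivot(2,2)=4: scale R2 → (0, 0, 1, 2)
  clear (0,2): R0 −= (1)R2 → (1, 0, 0, 8)
  clear (1,2): R1 −= (2)R2 → (0, 1, 0, 7)

rank = 3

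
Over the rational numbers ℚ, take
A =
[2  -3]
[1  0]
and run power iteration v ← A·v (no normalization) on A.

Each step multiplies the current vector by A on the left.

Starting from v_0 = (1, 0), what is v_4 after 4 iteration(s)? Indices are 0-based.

v_0 = (1, 0).
v_1 = A·v_0 = (2, 1).
v_2 = A·v_1 = (1, 2).
v_3 = A·v_2 = (-4, 1).
v_4 = A·v_3 = (-11, -4).

v_4 = (-11, -4)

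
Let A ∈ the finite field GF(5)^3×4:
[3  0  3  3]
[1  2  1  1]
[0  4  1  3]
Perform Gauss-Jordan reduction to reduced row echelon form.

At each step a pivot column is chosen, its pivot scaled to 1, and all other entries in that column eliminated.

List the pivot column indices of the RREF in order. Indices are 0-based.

step 1: normalize row 0 (÷3) = (1, 0, 1, 1)
  row 1: subtract 1×row0 = (0, 2, 0, 0)
step 2: normalize row 1 (÷2) = (0, 1, 0, 0)
  row 2: subtract 4×row1 = (0, 0, 1, 3)
step 3: normalize row 2 (÷1) = (0, 0, 1, 3)
  row 0: subtract 1×row2 = (1, 0, 0, 3)

pivot columns: 0, 1, 2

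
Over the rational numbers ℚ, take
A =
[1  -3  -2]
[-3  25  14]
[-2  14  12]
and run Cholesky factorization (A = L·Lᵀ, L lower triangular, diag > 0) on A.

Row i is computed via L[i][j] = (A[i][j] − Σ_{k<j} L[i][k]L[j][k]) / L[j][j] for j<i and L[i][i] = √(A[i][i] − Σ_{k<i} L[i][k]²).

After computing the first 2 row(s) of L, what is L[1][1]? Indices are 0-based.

Step 1: L[0][0] = √(1) = 1.
  L[1][0] = (-3) / L[0][0] = -3.
Step 2: L[1][1] = √(16) = 4.

L[1][1] = 4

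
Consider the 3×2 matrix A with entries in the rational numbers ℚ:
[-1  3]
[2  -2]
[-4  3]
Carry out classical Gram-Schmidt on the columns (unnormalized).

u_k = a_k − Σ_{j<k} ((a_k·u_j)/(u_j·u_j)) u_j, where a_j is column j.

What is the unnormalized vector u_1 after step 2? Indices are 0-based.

u_1 = (44/21, -4/21, -13/21)

Step 1: u_0 = a_0 = (-1, 2, -4).
Step 2: u_1 = a_1 − (-19/21)·u_0 = (44/21, -4/21, -13/21).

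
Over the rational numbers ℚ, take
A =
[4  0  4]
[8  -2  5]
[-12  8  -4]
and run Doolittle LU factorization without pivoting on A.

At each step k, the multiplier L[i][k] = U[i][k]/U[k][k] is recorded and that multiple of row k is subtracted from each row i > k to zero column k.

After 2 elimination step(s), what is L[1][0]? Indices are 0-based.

[col 0] pivot 4
  R1 -= 2*R0 → (0, -2, -3)  (L[1][0] := 2)
  R2 -= -3*R0 → (0, 8, 8)  (L[2][0] := -3)
[col 1] pivot -2
  R2 -= -4*R1 → (0, 0, -4)  (L[2][1] := -4)

L[1][0] = 2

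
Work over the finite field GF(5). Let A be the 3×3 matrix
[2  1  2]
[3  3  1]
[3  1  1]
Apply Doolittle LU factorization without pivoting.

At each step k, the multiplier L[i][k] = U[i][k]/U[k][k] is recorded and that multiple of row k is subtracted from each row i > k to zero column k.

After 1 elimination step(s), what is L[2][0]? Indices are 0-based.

L[2][0] = 4

[col 0] pivot 2
  R1 -= 4*R0 → (0, 4, 3)  (L[1][0] := 4)
  R2 -= 4*R0 → (0, 2, 3)  (L[2][0] := 4)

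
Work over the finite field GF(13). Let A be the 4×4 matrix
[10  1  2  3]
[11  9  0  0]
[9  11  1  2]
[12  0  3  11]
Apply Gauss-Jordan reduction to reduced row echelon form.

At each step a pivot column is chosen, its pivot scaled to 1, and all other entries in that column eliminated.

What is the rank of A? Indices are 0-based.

rank = 4

step 1: normalize row 0 (÷10) = (1, 4, 8, 12)
  row 1: subtract 11×row0 = (0, 4, 3, 11)
  row 2: subtract 9×row0 = (0, 1, 7, 11)
  row 3: subtract 12×row0 = (0, 4, 11, 10)
step 2: normalize row 1 (÷4) = (0, 1, 4, 6)
  row 0: subtract 4×row1 = (1, 0, 5, 1)
  row 2: subtract 1×row1 = (0, 0, 3, 5)
  row 3: subtract 4×row1 = (0, 0, 8, 12)
step 3: normalize row 2 (÷3) = (0, 0, 1, 6)
  row 0: subtract 5×row2 = (1, 0, 0, 10)
  row 1: subtract 4×row2 = (0, 1, 0, 8)
  row 3: subtract 8×row2 = (0, 0, 0, 3)
step 4: normalize row 3 (÷3) = (0, 0, 0, 1)
  row 0: subtract 10×row3 = (1, 0, 0, 0)
  row 1: subtract 8×row3 = (0, 1, 0, 0)
  row 2: subtract 6×row3 = (0, 0, 1, 0)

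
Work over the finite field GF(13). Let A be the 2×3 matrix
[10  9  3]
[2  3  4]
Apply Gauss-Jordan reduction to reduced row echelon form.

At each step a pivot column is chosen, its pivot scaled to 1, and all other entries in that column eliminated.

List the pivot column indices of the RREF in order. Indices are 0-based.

pivot(0,0)=10: scale R0 → (1, 10, 12)
  clear (1,0): R1 −= (2)R0 → (0, 9, 6)
pivot(1,1)=9: scale R1 → (0, 1, 5)
  clear (0,1): R0 −= (10)R1 → (1, 0, 1)

pivot columns: 0, 1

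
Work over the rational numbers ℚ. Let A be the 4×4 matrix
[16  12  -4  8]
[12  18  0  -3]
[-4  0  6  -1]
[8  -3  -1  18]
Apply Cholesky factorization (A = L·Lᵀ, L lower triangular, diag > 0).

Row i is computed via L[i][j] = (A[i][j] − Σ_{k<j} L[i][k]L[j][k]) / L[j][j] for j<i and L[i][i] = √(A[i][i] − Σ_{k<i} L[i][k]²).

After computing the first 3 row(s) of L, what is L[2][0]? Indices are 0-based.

L[2][0] = -1

Step 1: L[0][0] = √(16) = 4.
  L[1][0] = (12) / L[0][0] = 3.
Step 2: L[1][1] = √(9) = 3.
  L[2][0] = (-4) / L[0][0] = -1.
  L[2][1] = (3) / L[1][1] = 1.
Step 3: L[2][2] = √(4) = 2.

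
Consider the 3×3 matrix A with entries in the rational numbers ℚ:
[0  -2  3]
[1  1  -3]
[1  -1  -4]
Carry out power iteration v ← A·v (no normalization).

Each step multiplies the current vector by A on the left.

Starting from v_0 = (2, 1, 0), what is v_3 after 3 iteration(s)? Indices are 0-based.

v_3 = (-23, 22, 35)

v_0 = (2, 1, 0).
v_1 = A·v_0 = (-2, 3, 1).
v_2 = A·v_1 = (-3, -2, -9).
v_3 = A·v_2 = (-23, 22, 35).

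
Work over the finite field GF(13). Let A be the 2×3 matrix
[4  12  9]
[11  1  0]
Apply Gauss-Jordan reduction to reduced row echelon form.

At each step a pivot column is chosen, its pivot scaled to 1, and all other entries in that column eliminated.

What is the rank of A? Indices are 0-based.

pivot(0,0)=4: scale R0 → (1, 3, 12)
  clear (1,0): R1 −= (11)R0 → (0, 7, 11)
pivot(1,1)=7: scale R1 → (0, 1, 9)
  clear (0,1): R0 −= (3)R1 → (1, 0, 11)

rank = 2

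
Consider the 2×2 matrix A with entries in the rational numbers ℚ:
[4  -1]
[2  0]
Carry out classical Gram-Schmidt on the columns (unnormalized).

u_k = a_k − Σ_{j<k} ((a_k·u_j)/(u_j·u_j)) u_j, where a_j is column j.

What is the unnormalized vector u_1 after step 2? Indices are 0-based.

u_1 = (-1/5, 2/5)

Step 1: u_0 = a_0 = (4, 2).
Step 2: u_1 = a_1 − (-1/5)·u_0 = (-1/5, 2/5).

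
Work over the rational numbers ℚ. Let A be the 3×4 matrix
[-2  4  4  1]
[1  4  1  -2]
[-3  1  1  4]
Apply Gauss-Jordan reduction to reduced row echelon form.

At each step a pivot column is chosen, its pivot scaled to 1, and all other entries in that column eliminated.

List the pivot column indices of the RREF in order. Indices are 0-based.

[1] R0 /= -2  ⇒  (1, -2, -2, -1/2)
     R1 -= 1·R0  ⇒  (0, 6, 3, -3/2)
     R2 -= -3·R0  ⇒  (0, -5, -5, 5/2)
[2] R1 /= 6  ⇒  (0, 1, 1/2, -1/4)
     R0 -= -2·R1  ⇒  (1, 0, -1, -1)
     R2 -= -5·R1  ⇒  (0, 0, -5/2, 5/4)
[3] R2 /= -5/2  ⇒  (0, 0, 1, -1/2)
     R0 -= -1·R2  ⇒  (1, 0, 0, -3/2)
     R1 -= 1/2·R2  ⇒  (0, 1, 0, 0)

pivot columns: 0, 1, 2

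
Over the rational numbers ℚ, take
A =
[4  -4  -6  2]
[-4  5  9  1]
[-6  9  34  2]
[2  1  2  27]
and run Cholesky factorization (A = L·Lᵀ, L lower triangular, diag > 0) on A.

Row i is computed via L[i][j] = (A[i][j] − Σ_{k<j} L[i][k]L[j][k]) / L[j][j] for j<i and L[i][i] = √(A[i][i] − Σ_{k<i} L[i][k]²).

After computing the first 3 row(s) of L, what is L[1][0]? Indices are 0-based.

L[1][0] = -2

Step 1: L[0][0] = √(4) = 2.
  L[1][0] = (-4) / L[0][0] = -2.
Step 2: L[1][1] = √(1) = 1.
  L[2][0] = (-6) / L[0][0] = -3.
  L[2][1] = (3) / L[1][1] = 3.
Step 3: L[2][2] = √(16) = 4.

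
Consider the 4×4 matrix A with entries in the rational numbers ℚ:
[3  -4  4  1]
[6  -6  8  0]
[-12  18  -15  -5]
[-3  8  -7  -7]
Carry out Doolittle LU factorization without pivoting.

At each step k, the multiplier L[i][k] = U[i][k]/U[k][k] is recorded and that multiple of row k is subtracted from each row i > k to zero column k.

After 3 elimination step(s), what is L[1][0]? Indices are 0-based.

L[1][0] = 2

[col 0] pivot 3
  R1 -= 2*R0 → (0, 2, 0, -2)  (L[1][0] := 2)
  R2 -= -4*R0 → (0, 2, 1, -1)  (L[2][0] := -4)
  R3 -= -1*R0 → (0, 4, -3, -6)  (L[3][0] := -1)
[col 1] pivot 2
  R2 -= 1*R1 → (0, 0, 1, 1)  (L[2][1] := 1)
  R3 -= 2*R1 → (0, 0, -3, -2)  (L[3][1] := 2)
[col 2] pivot 1
  R3 -= -3*R2 → (0, 0, 0, 1)  (L[3][2] := -3)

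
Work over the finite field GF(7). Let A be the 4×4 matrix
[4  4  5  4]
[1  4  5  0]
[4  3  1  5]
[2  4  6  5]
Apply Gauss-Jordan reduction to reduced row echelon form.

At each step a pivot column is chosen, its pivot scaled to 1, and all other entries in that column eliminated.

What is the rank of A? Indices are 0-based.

rank = 4

pivot(0,0)=4: scale R0 → (1, 1, 3, 1)
  clear (1,0): R1 −= (1)R0 → (0, 3, 2, 6)
  clear (2,0): R2 −= (4)R0 → (0, 6, 3, 1)
  clear (3,0): R3 −= (2)R0 → (0, 2, 0, 3)
pivot(1,1)=3: scale R1 → (0, 1, 3, 2)
  clear (0,1): R0 −= (1)R1 → (1, 0, 0, 6)
  clear (2,1): R2 −= (6)R1 → (0, 0, 6, 3)
  clear (3,1): R3 −= (2)R1 → (0, 0, 1, 6)
pivot(2,2)=6: scale R2 → (0, 0, 1, 4)
  clear (1,2): R1 −= (3)R2 → (0, 1, 0, 4)
  clear (3,2): R3 −= (1)R2 → (0, 0, 0, 2)
pivot(3,3)=2: scale R3 → (0, 0, 0, 1)
  clear (0,3): R0 −= (6)R3 → (1, 0, 0, 0)
  clear (1,3): R1 −= (4)R3 → (0, 1, 0, 0)
  clear (2,3): R2 −= (4)R3 → (0, 0, 1, 0)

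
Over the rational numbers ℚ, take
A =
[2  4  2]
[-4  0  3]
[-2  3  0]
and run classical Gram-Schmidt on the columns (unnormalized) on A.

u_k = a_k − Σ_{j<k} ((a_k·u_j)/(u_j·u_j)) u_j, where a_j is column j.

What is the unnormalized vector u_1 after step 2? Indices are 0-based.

u_1 = (23/6, 1/3, 19/6)

Step 1: u_0 = a_0 = (2, -4, -2).
Step 2: u_1 = a_1 − (1/12)·u_0 = (23/6, 1/3, 19/6).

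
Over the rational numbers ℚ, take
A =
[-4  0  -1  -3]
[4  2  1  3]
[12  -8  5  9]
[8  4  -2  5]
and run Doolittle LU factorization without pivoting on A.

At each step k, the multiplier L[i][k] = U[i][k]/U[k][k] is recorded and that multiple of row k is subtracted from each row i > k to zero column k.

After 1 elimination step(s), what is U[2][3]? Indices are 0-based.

Step 1: pivot at (0,0) is -4.
  row1 ← row1 − (-1)·row0  ⇒  L[1][0]=-1, U row1=(0, 2, 0, 0)
  row2 ← row2 − (-3)·row0  ⇒  L[2][0]=-3, U row2=(0, -8, 2, 0)
  row3 ← row3 − (-2)·row0  ⇒  L[3][0]=-2, U row3=(0, 4, -4, -1)

U[2][3] = 0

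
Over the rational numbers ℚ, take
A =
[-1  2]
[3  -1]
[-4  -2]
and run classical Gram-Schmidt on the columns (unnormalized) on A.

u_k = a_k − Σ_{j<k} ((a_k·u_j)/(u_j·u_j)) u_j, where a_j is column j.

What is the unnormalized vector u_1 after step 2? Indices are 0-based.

Step 1: u_0 = a_0 = (-1, 3, -4).
Step 2: u_1 = a_1 − (3/26)·u_0 = (55/26, -35/26, -20/13).

u_1 = (55/26, -35/26, -20/13)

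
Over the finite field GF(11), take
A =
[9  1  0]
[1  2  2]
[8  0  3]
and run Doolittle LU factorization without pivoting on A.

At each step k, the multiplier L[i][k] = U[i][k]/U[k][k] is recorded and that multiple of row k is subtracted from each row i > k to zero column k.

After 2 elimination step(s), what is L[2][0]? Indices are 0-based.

Step 1: pivot at (0,0) is 9.
  row1 ← row1 − (5)·row0  ⇒  L[1][0]=5, U row1=(0, 8, 2)
  row2 ← row2 − (7)·row0  ⇒  L[2][0]=7, U row2=(0, 4, 3)
Step 2: pivot at (1,1) is 8.
  row2 ← row2 − (6)·row1  ⇒  L[2][1]=6, U row2=(0, 0, 2)

L[2][0] = 7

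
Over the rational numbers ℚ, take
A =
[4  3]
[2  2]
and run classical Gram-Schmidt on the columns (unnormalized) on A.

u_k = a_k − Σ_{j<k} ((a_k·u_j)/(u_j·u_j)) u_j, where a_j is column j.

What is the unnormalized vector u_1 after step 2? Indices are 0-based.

u_1 = (-1/5, 2/5)

Step 1: u_0 = a_0 = (4, 2).
Step 2: u_1 = a_1 − (4/5)·u_0 = (-1/5, 2/5).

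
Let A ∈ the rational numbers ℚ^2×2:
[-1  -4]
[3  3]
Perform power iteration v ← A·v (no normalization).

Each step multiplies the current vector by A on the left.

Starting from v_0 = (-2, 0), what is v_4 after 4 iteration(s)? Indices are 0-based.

v_0 = (-2, 0).
v_1 = A·v_0 = (2, -6).
v_2 = A·v_1 = (22, -12).
v_3 = A·v_2 = (26, 30).
v_4 = A·v_3 = (-146, 168).

v_4 = (-146, 168)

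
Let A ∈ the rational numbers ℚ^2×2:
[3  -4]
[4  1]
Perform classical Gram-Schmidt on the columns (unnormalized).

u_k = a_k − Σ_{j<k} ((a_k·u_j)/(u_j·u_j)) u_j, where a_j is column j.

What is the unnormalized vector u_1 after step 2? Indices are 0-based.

u_1 = (-76/25, 57/25)

Step 1: u_0 = a_0 = (3, 4).
Step 2: u_1 = a_1 − (-8/25)·u_0 = (-76/25, 57/25).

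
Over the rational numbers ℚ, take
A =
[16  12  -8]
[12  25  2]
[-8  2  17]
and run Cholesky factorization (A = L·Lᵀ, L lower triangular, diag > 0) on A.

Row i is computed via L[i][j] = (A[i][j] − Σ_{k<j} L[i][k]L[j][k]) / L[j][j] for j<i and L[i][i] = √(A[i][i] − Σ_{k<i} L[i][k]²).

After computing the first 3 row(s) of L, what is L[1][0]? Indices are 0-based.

Step 1: L[0][0] = √(16) = 4.
  L[1][0] = (12) / L[0][0] = 3.
Step 2: L[1][1] = √(16) = 4.
  L[2][0] = (-8) / L[0][0] = -2.
  L[2][1] = (8) / L[1][1] = 2.
Step 3: L[2][2] = √(9) = 3.

L[1][0] = 3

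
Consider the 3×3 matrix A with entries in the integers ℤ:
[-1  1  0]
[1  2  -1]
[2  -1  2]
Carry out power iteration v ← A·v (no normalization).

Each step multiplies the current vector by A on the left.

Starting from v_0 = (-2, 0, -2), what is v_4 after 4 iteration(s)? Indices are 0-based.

v_4 = (18, 110, -82)

v_0 = (-2, 0, -2).
v_1 = A·v_0 = (2, 0, -8).
v_2 = A·v_1 = (-2, 10, -12).
v_3 = A·v_2 = (12, 30, -38).
v_4 = A·v_3 = (18, 110, -82).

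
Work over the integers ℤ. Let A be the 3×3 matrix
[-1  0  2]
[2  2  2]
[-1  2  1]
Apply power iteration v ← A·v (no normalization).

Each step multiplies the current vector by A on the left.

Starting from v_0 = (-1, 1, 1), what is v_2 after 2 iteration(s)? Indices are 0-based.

v_2 = (5, 18, 5)

v_0 = (-1, 1, 1).
v_1 = A·v_0 = (3, 2, 4).
v_2 = A·v_1 = (5, 18, 5).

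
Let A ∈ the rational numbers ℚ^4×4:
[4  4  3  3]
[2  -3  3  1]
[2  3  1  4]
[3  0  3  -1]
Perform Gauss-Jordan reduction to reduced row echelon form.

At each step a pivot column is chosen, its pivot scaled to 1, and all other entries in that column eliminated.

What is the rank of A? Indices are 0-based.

rank = 4

pivot(0,0)=4: scale R0 → (1, 1, 3/4, 3/4)
  clear (1,0): R1 −= (2)R0 → (0, -5, 3/2, -1/2)
  clear (2,0): R2 −= (2)R0 → (0, 1, -1/2, 5/2)
  clear (3,0): R3 −= (3)R0 → (0, -3, 3/4, -13/4)
pivot(1,1)=-5: scale R1 → (0, 1, -3/10, 1/10)
  clear (0,1): R0 −= (1)R1 → (1, 0, 21/20, 13/20)
  clear (2,1): R2 −= (1)R1 → (0, 0, -1/5, 12/5)
  clear (3,1): R3 −= (-3)R1 → (0, 0, -3/20, -59/20)
pivot(2,2)=-1/5: scale R2 → (0, 0, 1, -12)
  clear (0,2): R0 −= (21/20)R2 → (1, 0, 0, 53/4)
  clear (1,2): R1 −= (-3/10)R2 → (0, 1, 0, -7/2)
  clear (3,2): R3 −= (-3/20)R2 → (0, 0, 0, -19/4)
pivot(3,3)=-19/4: scale R3 → (0, 0, 0, 1)
  clear (0,3): R0 −= (53/4)R3 → (1, 0, 0, 0)
  clear (1,3): R1 −= (-7/2)R3 → (0, 1, 0, 0)
  clear (2,3): R2 −= (-12)R3 → (0, 0, 1, 0)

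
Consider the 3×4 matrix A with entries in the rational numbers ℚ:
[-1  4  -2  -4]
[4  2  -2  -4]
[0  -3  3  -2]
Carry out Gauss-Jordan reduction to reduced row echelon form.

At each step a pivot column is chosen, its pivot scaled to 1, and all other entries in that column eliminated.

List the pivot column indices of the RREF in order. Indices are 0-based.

pivot columns: 0, 1, 2

pivot(0,0)=-1: scale R0 → (1, -4, 2, 4)
  clear (1,0): R1 −= (4)R0 → (0, 18, -10, -20)
pivot(1,1)=18: scale R1 → (0, 1, -5/9, -10/9)
  clear (0,1): R0 −= (-4)R1 → (1, 0, -2/9, -4/9)
  clear (2,1): R2 −= (-3)R1 → (0, 0, 4/3, -16/3)
pivot(2,2)=4/3: scale R2 → (0, 0, 1, -4)
  clear (0,2): R0 −= (-2/9)R2 → (1, 0, 0, -4/3)
  clear (1,2): R1 −= (-5/9)R2 → (0, 1, 0, -10/3)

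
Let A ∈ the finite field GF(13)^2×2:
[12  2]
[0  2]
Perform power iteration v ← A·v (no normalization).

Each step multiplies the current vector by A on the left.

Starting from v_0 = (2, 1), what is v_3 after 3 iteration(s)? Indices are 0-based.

v_3 = (4, 8)

v_0 = (2, 1).
v_1 = A·v_0 = (0, 2).
v_2 = A·v_1 = (4, 4).
v_3 = A·v_2 = (4, 8).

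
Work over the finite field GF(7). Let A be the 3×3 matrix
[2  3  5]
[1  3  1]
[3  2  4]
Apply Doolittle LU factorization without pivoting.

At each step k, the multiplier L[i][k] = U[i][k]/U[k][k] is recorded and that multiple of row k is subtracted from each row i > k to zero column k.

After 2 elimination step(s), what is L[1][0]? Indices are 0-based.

L[1][0] = 4

[col 0] pivot 2
  R1 -= 4*R0 → (0, 5, 2)  (L[1][0] := 4)
  R2 -= 5*R0 → (0, 1, 0)  (L[2][0] := 5)
[col 1] pivot 5
  R2 -= 3*R1 → (0, 0, 1)  (L[2][1] := 3)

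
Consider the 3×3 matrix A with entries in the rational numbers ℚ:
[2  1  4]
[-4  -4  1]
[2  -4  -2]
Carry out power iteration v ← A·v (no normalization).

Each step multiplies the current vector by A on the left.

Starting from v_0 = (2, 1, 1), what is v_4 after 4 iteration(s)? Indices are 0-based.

v_0 = (2, 1, 1).
v_1 = A·v_0 = (9, -11, -2).
v_2 = A·v_1 = (-1, 6, 66).
v_3 = A·v_2 = (268, 46, -158).
v_4 = A·v_3 = (-50, -1414, 668).

v_4 = (-50, -1414, 668)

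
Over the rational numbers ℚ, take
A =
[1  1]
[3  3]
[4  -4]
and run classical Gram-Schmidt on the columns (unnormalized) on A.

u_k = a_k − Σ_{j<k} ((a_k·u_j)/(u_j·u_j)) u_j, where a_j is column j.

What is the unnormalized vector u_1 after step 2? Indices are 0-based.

u_1 = (16/13, 48/13, -40/13)

Step 1: u_0 = a_0 = (1, 3, 4).
Step 2: u_1 = a_1 − (-3/13)·u_0 = (16/13, 48/13, -40/13).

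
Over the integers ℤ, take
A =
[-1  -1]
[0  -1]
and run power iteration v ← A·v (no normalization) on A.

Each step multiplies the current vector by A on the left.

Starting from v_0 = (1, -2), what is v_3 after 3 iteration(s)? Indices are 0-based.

v_0 = (1, -2).
v_1 = A·v_0 = (1, 2).
v_2 = A·v_1 = (-3, -2).
v_3 = A·v_2 = (5, 2).

v_3 = (5, 2)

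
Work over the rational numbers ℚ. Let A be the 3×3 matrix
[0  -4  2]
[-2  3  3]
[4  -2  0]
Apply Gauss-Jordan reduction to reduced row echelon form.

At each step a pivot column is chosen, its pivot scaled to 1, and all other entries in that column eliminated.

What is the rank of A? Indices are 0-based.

rank = 3

step 1: exchange rows 0,1
step 1: normalize row 0 (÷-2) = (1, -3/2, -3/2)
  row 2: subtract 4×row0 = (0, 4, 6)
step 2: normalize row 1 (÷-4) = (0, 1, -1/2)
  row 0: subtract -3/2×row1 = (1, 0, -9/4)
  row 2: subtract 4×row1 = (0, 0, 8)
step 3: normalize row 2 (÷8) = (0, 0, 1)
  row 0: subtract -9/4×row2 = (1, 0, 0)
  row 1: subtract -1/2×row2 = (0, 1, 0)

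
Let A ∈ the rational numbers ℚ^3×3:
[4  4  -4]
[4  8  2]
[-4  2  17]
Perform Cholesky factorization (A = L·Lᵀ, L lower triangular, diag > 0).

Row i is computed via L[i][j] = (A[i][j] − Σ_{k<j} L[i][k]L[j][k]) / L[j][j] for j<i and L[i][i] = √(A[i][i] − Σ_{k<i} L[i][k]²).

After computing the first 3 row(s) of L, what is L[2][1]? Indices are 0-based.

L[2][1] = 3

Step 1: L[0][0] = √(4) = 2.
  L[1][0] = (4) / L[0][0] = 2.
Step 2: L[1][1] = √(4) = 2.
  L[2][0] = (-4) / L[0][0] = -2.
  L[2][1] = (6) / L[1][1] = 3.
Step 3: L[2][2] = √(4) = 2.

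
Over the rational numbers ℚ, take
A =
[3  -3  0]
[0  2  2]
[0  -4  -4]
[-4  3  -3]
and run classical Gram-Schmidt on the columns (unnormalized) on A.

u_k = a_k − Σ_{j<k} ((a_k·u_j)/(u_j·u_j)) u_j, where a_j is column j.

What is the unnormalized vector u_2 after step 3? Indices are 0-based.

u_2 = (-480/509, -36/509, 72/509, -360/509)

Step 1: u_0 = a_0 = (3, 0, 0, -4).
Step 2: u_1 = a_1 − (-21/25)·u_0 = (-12/25, 2, -4, -9/25).
Step 3: u_2 = a_2 − (12/25)·u_0 − (527/509)·u_1 = (-480/509, -36/509, 72/509, -360/509).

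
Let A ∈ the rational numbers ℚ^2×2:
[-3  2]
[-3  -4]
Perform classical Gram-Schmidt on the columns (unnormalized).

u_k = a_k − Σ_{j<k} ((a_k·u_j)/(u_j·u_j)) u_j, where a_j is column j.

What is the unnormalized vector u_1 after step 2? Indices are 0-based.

u_1 = (3, -3)

Step 1: u_0 = a_0 = (-3, -3).
Step 2: u_1 = a_1 − (1/3)·u_0 = (3, -3).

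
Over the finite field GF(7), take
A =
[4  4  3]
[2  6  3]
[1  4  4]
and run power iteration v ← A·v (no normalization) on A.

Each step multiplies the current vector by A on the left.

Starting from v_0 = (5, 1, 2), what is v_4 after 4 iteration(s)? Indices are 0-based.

v_4 = (5, 4, 1)

v_0 = (5, 1, 2).
v_1 = A·v_0 = (2, 1, 3).
v_2 = A·v_1 = (0, 5, 4).
v_3 = A·v_2 = (4, 0, 1).
v_4 = A·v_3 = (5, 4, 1).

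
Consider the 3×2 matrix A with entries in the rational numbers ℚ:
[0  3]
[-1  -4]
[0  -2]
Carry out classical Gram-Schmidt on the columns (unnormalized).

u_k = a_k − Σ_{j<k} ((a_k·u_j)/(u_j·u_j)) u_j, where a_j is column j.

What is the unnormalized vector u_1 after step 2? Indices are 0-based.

u_1 = (3, 0, -2)

Step 1: u_0 = a_0 = (0, -1, 0).
Step 2: u_1 = a_1 − (4)·u_0 = (3, 0, -2).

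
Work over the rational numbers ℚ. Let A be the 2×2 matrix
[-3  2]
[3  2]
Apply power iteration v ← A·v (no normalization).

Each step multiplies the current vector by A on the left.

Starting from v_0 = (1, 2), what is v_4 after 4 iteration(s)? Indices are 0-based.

v_4 = (131, 137)

v_0 = (1, 2).
v_1 = A·v_0 = (1, 7).
v_2 = A·v_1 = (11, 17).
v_3 = A·v_2 = (1, 67).
v_4 = A·v_3 = (131, 137).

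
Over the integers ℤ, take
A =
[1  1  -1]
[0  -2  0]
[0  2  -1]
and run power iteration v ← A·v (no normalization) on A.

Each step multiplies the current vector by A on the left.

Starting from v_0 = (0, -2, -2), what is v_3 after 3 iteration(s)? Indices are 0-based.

v_0 = (0, -2, -2).
v_1 = A·v_0 = (0, 4, -2).
v_2 = A·v_1 = (6, -8, 10).
v_3 = A·v_2 = (-12, 16, -26).

v_3 = (-12, 16, -26)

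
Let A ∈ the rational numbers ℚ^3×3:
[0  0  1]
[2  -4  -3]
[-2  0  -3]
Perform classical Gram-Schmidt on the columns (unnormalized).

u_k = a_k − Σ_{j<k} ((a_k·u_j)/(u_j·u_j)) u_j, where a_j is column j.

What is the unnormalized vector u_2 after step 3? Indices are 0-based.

Step 1: u_0 = a_0 = (0, 2, -2).
Step 2: u_1 = a_1 − (-1)·u_0 = (0, -2, -2).
Step 3: u_2 = a_2 − (0)·u_0 − (3/2)·u_1 = (1, 0, 0).

u_2 = (1, 0, 0)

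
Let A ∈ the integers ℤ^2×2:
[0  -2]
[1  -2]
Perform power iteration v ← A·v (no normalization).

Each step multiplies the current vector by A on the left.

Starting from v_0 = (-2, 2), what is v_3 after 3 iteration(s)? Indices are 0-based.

v_3 = (-16, -4)

v_0 = (-2, 2).
v_1 = A·v_0 = (-4, -6).
v_2 = A·v_1 = (12, 8).
v_3 = A·v_2 = (-16, -4).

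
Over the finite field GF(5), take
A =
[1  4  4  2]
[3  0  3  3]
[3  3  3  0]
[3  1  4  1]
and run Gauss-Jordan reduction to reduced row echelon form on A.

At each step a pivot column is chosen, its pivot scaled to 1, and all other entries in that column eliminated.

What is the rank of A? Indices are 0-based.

rank = 4

pivot(0,0)=1: scale R0 → (1, 4, 4, 2)
  clear (1,0): R1 −= (3)R0 → (0, 3, 1, 2)
  clear (2,0): R2 −= (3)R0 → (0, 1, 1, 4)
  clear (3,0): R3 −= (3)R0 → (0, 4, 2, 0)
pivot(1,1)=3: scale R1 → (0, 1, 2, 4)
  clear (0,1): R0 −= (4)R1 → (1, 0, 1, 1)
  clear (2,1): R2 −= (1)R1 → (0, 0, 4, 0)
  clear (3,1): R3 −= (4)R1 → (0, 0, 4, 4)
pivot(2,2)=4: scale R2 → (0, 0, 1, 0)
  clear (0,2): R0 −= (1)R2 → (1, 0, 0, 1)
  clear (1,2): R1 −= (2)R2 → (0, 1, 0, 4)
  clear (3,2): R3 −= (4)R2 → (0, 0, 0, 4)
pivot(3,3)=4: scale R3 → (0, 0, 0, 1)
  clear (0,3): R0 −= (1)R3 → (1, 0, 0, 0)
  clear (1,3): R1 −= (4)R3 → (0, 1, 0, 0)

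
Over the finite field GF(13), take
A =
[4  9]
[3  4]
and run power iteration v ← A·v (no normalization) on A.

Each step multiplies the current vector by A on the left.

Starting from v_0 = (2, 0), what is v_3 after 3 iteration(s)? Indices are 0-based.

v_0 = (2, 0).
v_1 = A·v_0 = (8, 6).
v_2 = A·v_1 = (8, 9).
v_3 = A·v_2 = (9, 8).

v_3 = (9, 8)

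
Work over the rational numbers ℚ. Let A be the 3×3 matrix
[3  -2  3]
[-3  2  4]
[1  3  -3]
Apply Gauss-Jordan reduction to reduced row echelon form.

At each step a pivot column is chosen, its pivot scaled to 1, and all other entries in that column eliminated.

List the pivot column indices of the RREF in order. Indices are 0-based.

pivot columns: 0, 1, 2

step 1: normalize row 0 (÷3) = (1, -2/3, 1)
  row 1: subtract -3×row0 = (0, 0, 7)
  row 2: subtract 1×row0 = (0, 11/3, -4)
step 2: exchange rows 1,2
step 2: normalize row 1 (÷11/3) = (0, 1, -12/11)
  row 0: subtract -2/3×row1 = (1, 0, 3/11)
step 3: normalize row 2 (÷7) = (0, 0, 1)
  row 0: subtract 3/11×row2 = (1, 0, 0)
  row 1: subtract -12/11×row2 = (0, 1, 0)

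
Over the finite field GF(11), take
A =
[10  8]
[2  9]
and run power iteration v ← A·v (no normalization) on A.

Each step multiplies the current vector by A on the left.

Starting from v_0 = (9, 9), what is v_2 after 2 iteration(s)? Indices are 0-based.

v_2 = (3, 5)

v_0 = (9, 9).
v_1 = A·v_0 = (8, 0).
v_2 = A·v_1 = (3, 5).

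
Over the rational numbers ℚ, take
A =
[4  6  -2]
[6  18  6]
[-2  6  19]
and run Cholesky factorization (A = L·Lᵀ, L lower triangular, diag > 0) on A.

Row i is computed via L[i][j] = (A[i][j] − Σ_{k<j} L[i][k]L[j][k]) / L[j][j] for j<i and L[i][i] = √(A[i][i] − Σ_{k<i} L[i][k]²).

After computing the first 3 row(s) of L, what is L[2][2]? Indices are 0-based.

Step 1: L[0][0] = √(4) = 2.
  L[1][0] = (6) / L[0][0] = 3.
Step 2: L[1][1] = √(9) = 3.
  L[2][0] = (-2) / L[0][0] = -1.
  L[2][1] = (9) / L[1][1] = 3.
Step 3: L[2][2] = √(9) = 3.

L[2][2] = 3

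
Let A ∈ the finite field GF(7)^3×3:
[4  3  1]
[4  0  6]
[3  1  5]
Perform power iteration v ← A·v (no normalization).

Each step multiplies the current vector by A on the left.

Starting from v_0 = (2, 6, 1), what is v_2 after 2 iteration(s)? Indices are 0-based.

v_2 = (6, 0, 5)

v_0 = (2, 6, 1).
v_1 = A·v_0 = (6, 0, 3).
v_2 = A·v_1 = (6, 0, 5).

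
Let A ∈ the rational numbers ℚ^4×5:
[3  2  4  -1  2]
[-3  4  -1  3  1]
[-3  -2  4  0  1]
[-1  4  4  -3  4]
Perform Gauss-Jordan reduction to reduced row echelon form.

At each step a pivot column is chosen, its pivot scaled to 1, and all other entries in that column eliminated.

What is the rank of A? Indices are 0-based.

rank = 4

step 1: normalize row 0 (÷3) = (1, 2/3, 4/3, -1/3, 2/3)
  row 1: subtract -3×row0 = (0, 6, 3, 2, 3)
  row 2: subtract -3×row0 = (0, 0, 8, -1, 3)
  row 3: subtract -1×row0 = (0, 14/3, 16/3, -10/3, 14/3)
step 2: normalize row 1 (÷6) = (0, 1, 1/2, 1/3, 1/2)
  row 0: subtract 2/3×row1 = (1, 0, 1, -5/9, 1/3)
  row 3: subtract 14/3×row1 = (0, 0, 3, -44/9, 7/3)
step 3: normalize row 2 (÷8) = (0, 0, 1, -1/8, 3/8)
  row 0: subtract 1×row2 = (1, 0, 0, -31/72, -1/24)
  row 1: subtract 1/2×row2 = (0, 1, 0, 19/48, 5/16)
  row 3: subtract 3×row2 = (0, 0, 0, -325/72, 29/24)
step 4: normalize row 3 (÷-325/72) = (0, 0, 0, 1, -87/325)
  row 0: subtract -31/72×row3 = (1, 0, 0, 0, -51/325)
  row 1: subtract 19/48×row3 = (0, 1, 0, 0, 136/325)
  row 2: subtract -1/8×row3 = (0, 0, 1, 0, 111/325)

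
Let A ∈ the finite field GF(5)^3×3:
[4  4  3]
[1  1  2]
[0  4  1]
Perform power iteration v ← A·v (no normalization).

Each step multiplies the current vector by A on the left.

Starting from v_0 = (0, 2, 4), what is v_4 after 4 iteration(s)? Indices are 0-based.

v_4 = (4, 1, 4)

v_0 = (0, 2, 4).
v_1 = A·v_0 = (0, 0, 2).
v_2 = A·v_1 = (1, 4, 2).
v_3 = A·v_2 = (1, 4, 3).
v_4 = A·v_3 = (4, 1, 4).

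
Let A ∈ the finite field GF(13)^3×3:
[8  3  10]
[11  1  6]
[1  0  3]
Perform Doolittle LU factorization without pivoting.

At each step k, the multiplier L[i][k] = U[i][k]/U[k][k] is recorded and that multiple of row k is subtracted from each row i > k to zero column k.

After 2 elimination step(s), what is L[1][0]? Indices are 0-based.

L[1][0] = 3

[col 0] pivot 8
  R1 -= 3*R0 → (0, 5, 2)  (L[1][0] := 3)
  R2 -= 5*R0 → (0, 11, 5)  (L[2][0] := 5)
[col 1] pivot 5
  R2 -= 10*R1 → (0, 0, 11)  (L[2][1] := 10)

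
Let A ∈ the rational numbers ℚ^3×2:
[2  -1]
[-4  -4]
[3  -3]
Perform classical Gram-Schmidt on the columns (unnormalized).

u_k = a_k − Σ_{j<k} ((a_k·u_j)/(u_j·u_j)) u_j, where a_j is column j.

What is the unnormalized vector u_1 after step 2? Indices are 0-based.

Step 1: u_0 = a_0 = (2, -4, 3).
Step 2: u_1 = a_1 − (5/29)·u_0 = (-39/29, -96/29, -102/29).

u_1 = (-39/29, -96/29, -102/29)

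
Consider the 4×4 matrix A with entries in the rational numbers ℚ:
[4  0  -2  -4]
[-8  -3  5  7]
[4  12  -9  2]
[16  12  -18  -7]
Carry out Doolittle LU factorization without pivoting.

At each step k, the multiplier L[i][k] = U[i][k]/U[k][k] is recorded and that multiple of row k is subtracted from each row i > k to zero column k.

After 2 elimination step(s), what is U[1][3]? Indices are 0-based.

k=0: U[0][0]=4
  eliminate (1,0): mult=-2, new row 1: (0, -3, 1, -1); set L[1][0]=-2
  eliminate (2,0): mult=1, new row 2: (0, 12, -7, 6); set L[2][0]=1
  eliminate (3,0): mult=4, new row 3: (0, 12, -10, 9); set L[3][0]=4
k=1: U[1][1]=-3
  eliminate (2,1): mult=-4, new row 2: (0, 0, -3, 2); set L[2][1]=-4
  eliminate (3,1): mult=-4, new row 3: (0, 0, -6, 5); set L[3][1]=-4

U[1][3] = -1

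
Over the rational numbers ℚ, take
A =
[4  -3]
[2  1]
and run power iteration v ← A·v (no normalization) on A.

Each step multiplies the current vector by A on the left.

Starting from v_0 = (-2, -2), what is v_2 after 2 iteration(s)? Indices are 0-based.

v_2 = (10, -10)

v_0 = (-2, -2).
v_1 = A·v_0 = (-2, -6).
v_2 = A·v_1 = (10, -10).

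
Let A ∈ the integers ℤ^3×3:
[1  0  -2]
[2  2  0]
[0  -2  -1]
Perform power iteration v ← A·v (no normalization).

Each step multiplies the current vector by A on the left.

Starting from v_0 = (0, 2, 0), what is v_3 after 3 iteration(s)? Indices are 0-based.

v_0 = (0, 2, 0).
v_1 = A·v_0 = (0, 4, -4).
v_2 = A·v_1 = (8, 8, -4).
v_3 = A·v_2 = (16, 32, -12).

v_3 = (16, 32, -12)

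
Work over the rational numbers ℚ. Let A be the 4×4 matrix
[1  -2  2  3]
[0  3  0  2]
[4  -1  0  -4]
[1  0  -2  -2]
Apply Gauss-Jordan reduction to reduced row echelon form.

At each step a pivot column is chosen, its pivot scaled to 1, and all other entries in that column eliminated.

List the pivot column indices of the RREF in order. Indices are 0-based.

pivot(0,0)=1: scale R0 → (1, -2, 2, 3)
  clear (2,0): R2 −= (4)R0 → (0, 7, -8, -16)
  clear (3,0): R3 −= (1)R0 → (0, 2, -4, -5)
pivot(1,1)=3: scale R1 → (0, 1, 0, 2/3)
  clear (0,1): R0 −= (-2)R1 → (1, 0, 2, 13/3)
  clear (2,1): R2 −= (7)R1 → (0, 0, -8, -62/3)
  clear (3,1): R3 −= (2)R1 → (0, 0, -4, -19/3)
pivot(2,2)=-8: scale R2 → (0, 0, 1, 31/12)
  clear (0,2): R0 −= (2)R2 → (1, 0, 0, -5/6)
  clear (3,2): R3 −= (-4)R2 → (0, 0, 0, 4)
pivot(3,3)=4: scale R3 → (0, 0, 0, 1)
  clear (0,3): R0 −= (-5/6)R3 → (1, 0, 0, 0)
  clear (1,3): R1 −= (2/3)R3 → (0, 1, 0, 0)
  clear (2,3): R2 −= (31/12)R3 → (0, 0, 1, 0)

pivot columns: 0, 1, 2, 3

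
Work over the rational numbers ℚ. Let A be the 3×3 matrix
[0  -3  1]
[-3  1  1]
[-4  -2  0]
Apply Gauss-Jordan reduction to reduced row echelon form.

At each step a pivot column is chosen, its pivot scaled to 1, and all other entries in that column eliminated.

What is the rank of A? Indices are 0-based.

pivot(0,0): swap R0↔R1
pivot(0,0)=-3: scale R0 → (1, -1/3, -1/3)
  clear (2,0): R2 −= (-4)R0 → (0, -10/3, -4/3)
pivot(1,1)=-3: scale R1 → (0, 1, -1/3)
  clear (0,1): R0 −= (-1/3)R1 → (1, 0, -4/9)
  clear (2,1): R2 −= (-10/3)R1 → (0, 0, -22/9)
pivot(2,2)=-22/9: scale R2 → (0, 0, 1)
  clear (0,2): R0 −= (-4/9)R2 → (1, 0, 0)
  clear (1,2): R1 −= (-1/3)R2 → (0, 1, 0)

rank = 3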